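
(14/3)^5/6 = 268912/729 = 368.88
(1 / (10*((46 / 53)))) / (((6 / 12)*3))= 53 / 690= 0.08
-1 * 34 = -34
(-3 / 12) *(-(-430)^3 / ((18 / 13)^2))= -1679585375 / 162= -10367810.96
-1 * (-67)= 67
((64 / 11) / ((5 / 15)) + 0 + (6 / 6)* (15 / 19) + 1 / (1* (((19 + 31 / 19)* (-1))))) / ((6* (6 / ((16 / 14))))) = 1490725 / 2580732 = 0.58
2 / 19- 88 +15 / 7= -11405 / 133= -85.75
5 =5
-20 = -20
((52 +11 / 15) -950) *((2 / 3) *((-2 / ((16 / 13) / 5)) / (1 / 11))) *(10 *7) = 3742349.72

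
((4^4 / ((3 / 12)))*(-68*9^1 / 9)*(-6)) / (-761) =-549.00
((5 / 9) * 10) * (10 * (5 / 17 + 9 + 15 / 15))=87500 / 153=571.90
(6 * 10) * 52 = 3120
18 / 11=1.64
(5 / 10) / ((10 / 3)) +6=123 / 20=6.15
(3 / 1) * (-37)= -111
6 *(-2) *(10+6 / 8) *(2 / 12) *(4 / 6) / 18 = -43 / 54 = -0.80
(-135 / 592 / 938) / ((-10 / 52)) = 351 / 277648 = 0.00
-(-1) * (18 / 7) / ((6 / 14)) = 6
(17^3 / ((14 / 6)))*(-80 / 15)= -11229.71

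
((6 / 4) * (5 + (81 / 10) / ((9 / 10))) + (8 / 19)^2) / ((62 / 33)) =252285 / 22382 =11.27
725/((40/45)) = 6525/8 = 815.62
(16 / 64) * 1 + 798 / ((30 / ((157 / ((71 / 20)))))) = 1176.64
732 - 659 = 73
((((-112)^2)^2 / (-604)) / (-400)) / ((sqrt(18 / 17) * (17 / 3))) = 1229312 * sqrt(34) / 64175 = 111.70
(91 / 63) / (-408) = -13 / 3672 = -0.00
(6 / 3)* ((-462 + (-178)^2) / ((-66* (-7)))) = 31222 / 231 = 135.16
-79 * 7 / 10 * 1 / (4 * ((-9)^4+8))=-553 / 262760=-0.00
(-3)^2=9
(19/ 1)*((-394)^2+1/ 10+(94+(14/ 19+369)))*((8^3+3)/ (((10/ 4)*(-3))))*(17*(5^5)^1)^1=-32374861699375/ 3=-10791620566458.33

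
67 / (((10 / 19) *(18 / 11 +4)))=14003 / 620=22.59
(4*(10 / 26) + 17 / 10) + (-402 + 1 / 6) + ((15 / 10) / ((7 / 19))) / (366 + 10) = -409138549 / 1026480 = -398.58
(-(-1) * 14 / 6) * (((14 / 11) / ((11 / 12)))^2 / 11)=65856 / 161051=0.41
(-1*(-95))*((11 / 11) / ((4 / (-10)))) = -475 / 2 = -237.50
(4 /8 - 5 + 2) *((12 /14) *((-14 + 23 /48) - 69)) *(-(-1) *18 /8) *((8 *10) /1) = 891225 /28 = 31829.46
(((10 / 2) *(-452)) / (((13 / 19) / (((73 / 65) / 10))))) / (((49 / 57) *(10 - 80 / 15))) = -26801001 / 289835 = -92.47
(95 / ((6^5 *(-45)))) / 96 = -19 / 6718464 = -0.00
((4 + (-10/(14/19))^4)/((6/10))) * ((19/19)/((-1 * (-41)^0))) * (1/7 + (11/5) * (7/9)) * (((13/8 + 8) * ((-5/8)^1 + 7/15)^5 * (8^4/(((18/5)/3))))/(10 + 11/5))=161967984028036813/5765583726000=28092.21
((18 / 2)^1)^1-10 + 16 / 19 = -3 / 19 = -0.16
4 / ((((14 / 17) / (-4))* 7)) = -136 / 49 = -2.78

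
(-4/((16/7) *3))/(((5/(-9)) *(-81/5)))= -7/108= -0.06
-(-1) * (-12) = -12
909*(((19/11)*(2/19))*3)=5454/11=495.82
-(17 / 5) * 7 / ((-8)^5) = 119 / 163840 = 0.00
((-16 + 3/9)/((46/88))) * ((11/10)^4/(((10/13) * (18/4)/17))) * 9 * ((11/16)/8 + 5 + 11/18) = -10978827504931/993600000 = -11049.54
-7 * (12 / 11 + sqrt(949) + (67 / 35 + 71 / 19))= -7 * sqrt(949) - 49318 / 1045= -262.84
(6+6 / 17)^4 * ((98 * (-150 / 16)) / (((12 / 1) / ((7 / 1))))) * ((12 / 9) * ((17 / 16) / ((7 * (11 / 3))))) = -2604060900 / 54043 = -48184.98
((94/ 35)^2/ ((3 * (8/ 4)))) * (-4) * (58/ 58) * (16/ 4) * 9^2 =-1908576/ 1225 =-1558.02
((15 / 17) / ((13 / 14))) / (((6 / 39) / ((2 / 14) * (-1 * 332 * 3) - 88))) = -1422.35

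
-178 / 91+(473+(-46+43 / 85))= 3291628 / 7735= 425.55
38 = 38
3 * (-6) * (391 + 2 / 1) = -7074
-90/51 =-30/17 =-1.76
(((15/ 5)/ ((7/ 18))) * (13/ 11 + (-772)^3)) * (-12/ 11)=3279590282520/ 847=3872007417.38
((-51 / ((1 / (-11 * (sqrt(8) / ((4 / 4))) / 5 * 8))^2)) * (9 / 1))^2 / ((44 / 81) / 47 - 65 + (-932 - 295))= -384794559887671296 / 384265625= -1001376482.45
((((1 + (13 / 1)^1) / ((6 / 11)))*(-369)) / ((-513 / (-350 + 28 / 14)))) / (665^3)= -52316 / 2394648375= -0.00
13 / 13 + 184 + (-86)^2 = 7581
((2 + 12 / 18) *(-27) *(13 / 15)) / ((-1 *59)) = 312 / 295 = 1.06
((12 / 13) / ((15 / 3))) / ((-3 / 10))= -8 / 13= -0.62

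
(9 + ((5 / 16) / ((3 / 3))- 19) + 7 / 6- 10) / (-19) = 0.97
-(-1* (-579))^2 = -335241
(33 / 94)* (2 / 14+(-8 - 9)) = -1947 / 329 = -5.92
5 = 5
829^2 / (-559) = -687241 / 559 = -1229.41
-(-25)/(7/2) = 50/7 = 7.14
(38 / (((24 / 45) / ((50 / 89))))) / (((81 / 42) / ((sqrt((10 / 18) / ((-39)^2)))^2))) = 0.01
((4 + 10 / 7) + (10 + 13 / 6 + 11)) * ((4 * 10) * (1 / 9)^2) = 24020 / 1701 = 14.12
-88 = -88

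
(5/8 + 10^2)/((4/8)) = 805/4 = 201.25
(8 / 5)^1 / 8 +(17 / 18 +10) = 1003 / 90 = 11.14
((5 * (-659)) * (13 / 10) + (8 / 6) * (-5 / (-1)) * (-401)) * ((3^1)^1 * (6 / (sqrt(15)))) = -41741 * sqrt(15) / 5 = -32332.44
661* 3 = 1983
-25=-25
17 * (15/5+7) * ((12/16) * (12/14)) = 765/7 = 109.29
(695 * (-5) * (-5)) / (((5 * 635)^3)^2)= 139 / 8195064286501953125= 0.00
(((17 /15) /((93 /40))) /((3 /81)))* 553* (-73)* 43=-708233736 /31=-22846249.55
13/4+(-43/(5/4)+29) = -43/20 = -2.15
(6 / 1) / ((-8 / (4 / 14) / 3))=-9 / 14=-0.64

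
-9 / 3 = -3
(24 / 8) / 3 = 1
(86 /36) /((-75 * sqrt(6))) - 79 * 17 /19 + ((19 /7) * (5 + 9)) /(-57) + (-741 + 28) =-44708 /57 - 43 * sqrt(6) /8100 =-784.36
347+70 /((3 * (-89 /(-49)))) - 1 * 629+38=-61718 /267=-231.15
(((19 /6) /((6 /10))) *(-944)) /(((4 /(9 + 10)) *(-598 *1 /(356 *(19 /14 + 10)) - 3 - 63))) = 357.77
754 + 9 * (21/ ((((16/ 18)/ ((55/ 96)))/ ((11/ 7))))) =242029/ 256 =945.43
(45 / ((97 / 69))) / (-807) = -1035 / 26093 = -0.04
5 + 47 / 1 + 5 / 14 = 733 / 14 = 52.36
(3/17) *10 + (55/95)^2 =2.10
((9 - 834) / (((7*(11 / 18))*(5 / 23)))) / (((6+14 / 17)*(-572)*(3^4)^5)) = 1955 / 29990478333816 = 0.00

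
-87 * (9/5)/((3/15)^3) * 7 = -137025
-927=-927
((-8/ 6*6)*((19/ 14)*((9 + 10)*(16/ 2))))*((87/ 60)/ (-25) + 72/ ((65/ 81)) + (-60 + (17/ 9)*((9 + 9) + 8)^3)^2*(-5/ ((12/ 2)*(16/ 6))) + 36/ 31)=16176660660624206936/ 28562625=566357632067.23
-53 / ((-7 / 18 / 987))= 134514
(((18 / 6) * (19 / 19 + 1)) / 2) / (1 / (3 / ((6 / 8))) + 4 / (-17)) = 204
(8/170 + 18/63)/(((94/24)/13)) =30888/27965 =1.10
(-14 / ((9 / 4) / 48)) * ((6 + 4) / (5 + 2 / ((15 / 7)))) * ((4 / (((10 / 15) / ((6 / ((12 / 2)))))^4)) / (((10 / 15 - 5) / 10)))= 27216000 / 1157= 23522.90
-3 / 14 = -0.21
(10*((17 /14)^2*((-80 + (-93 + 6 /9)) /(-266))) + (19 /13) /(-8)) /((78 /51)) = 323887757 /52865904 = 6.13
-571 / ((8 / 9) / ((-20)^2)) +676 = -256274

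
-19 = -19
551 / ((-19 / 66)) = -1914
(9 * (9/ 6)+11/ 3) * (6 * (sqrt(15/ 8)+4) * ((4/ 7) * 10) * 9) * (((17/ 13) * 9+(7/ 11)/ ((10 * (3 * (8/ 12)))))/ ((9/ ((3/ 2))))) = 10429059 * sqrt(30)/ 4004+41716236/ 1001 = 55940.87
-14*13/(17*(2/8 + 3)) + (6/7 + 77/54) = -6497/6426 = -1.01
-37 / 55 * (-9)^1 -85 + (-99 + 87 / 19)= -181168 / 1045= -173.37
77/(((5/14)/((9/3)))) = 3234/5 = 646.80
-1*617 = -617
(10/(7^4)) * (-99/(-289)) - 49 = -33999571/693889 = -49.00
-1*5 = -5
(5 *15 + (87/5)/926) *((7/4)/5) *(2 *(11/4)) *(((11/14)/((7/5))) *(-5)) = -42027777/103712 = -405.24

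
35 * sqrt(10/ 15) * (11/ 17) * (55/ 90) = 4235 * sqrt(6)/ 918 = 11.30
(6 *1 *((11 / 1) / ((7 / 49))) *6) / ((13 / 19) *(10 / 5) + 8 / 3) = 79002 / 115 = 686.97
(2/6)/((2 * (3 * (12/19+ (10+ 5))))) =19/5346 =0.00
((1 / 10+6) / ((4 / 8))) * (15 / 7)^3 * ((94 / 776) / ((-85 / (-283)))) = 109533735 / 2262428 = 48.41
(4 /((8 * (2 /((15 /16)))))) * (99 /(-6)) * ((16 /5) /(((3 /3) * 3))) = -33 /8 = -4.12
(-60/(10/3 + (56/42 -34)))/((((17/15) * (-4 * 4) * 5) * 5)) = -27/5984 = -0.00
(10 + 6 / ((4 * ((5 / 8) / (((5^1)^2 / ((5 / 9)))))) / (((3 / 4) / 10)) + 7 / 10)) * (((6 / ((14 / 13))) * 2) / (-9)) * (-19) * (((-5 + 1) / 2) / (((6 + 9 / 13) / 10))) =-24403600 / 24507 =-995.78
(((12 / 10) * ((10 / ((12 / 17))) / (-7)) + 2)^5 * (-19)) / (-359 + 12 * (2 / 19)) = -87723 / 114237179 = -0.00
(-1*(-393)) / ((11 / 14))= 5502 / 11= 500.18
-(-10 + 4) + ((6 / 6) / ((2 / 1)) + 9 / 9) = 15 / 2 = 7.50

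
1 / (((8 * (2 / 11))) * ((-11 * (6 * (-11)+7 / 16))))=0.00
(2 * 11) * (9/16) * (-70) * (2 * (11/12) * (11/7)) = -2495.62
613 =613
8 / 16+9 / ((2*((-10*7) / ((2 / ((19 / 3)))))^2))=221153 / 442225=0.50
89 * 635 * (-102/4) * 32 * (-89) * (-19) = -77982561840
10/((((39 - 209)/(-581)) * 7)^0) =10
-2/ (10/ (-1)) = 1/ 5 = 0.20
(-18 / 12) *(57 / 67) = -171 / 134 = -1.28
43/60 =0.72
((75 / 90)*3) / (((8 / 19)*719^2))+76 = 628624671 / 8271376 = 76.00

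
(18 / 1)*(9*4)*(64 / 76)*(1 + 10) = 114048 / 19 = 6002.53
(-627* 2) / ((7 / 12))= -15048 / 7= -2149.71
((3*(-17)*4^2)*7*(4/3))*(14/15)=-106624/15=-7108.27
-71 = -71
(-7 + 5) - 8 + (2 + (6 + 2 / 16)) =-15 / 8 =-1.88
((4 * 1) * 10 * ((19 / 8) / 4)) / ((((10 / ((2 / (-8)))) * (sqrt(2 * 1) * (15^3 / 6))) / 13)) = -247 * sqrt(2) / 36000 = -0.01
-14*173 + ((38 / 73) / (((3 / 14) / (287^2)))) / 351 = -142356410 / 76869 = -1851.94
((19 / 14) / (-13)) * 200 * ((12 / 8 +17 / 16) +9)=-87875 / 364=-241.41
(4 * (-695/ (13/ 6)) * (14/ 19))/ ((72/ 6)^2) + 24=12919/ 741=17.43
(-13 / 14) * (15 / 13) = -15 / 14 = -1.07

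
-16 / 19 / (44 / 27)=-108 / 209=-0.52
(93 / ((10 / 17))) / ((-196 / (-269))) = 425289 / 1960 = 216.98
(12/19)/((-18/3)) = -2/19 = -0.11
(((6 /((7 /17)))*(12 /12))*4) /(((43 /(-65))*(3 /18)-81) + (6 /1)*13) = -159120 /8491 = -18.74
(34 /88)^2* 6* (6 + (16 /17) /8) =663 /121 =5.48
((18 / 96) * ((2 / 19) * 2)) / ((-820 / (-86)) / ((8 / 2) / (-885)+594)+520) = 33906747 / 446678668780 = 0.00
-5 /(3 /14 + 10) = -0.49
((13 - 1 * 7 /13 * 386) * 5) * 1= -12665 /13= -974.23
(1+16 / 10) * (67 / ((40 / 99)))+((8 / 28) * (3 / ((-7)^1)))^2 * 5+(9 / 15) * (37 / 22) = 432.23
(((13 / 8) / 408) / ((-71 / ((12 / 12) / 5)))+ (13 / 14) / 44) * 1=1881919 / 89221440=0.02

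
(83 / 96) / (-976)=-83 / 93696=-0.00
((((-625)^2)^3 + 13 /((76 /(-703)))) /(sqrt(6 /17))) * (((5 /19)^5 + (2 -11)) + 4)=-491832494735716781185005 * sqrt(102) /9904396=-501521214360806286.38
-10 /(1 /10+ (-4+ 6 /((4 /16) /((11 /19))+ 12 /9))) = 23300 /1167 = 19.97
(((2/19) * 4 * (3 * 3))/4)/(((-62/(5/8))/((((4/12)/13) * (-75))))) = 1125/61256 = 0.02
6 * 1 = 6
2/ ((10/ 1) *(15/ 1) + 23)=2/ 173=0.01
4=4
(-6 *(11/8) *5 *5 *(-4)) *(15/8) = 12375/8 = 1546.88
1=1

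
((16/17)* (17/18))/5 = 0.18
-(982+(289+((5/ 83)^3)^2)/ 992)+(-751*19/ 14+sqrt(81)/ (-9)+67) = -2197063993037924047/ 1135136976337168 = -1935.51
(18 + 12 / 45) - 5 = 13.27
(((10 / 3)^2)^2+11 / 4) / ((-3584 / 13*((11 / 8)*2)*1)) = -531583 / 3193344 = -0.17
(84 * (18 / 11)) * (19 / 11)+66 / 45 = 433582 / 1815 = 238.89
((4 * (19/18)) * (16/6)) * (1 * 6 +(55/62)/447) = 25283528/374139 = 67.58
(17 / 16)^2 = 289 / 256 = 1.13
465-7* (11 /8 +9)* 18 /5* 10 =-4299 /2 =-2149.50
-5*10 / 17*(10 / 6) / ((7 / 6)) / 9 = -500 / 1071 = -0.47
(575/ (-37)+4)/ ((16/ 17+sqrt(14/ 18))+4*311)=-37369332/ 4031232041+370209*sqrt(7)/ 149155585517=-0.01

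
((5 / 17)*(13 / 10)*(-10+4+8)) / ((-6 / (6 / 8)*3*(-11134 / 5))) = 65 / 4542672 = 0.00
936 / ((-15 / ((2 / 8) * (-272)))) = 21216 / 5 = 4243.20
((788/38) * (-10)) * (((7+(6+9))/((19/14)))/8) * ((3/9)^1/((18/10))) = -758450/9747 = -77.81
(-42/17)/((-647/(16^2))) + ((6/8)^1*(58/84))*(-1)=283141/615944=0.46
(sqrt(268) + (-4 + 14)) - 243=-233 + 2 * sqrt(67)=-216.63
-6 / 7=-0.86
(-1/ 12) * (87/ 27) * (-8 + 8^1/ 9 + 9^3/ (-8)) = 205117/ 7776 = 26.38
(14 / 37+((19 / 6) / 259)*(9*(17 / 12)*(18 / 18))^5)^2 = 4775801070041833129 / 281358106624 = 16974101.54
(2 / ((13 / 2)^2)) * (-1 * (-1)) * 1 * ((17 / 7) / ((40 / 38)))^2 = 104329 / 414050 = 0.25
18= 18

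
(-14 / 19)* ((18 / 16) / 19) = -63 / 1444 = -0.04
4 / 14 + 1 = 9 / 7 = 1.29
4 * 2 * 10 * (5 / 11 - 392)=-344560 / 11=-31323.64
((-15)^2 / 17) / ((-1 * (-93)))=75 / 527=0.14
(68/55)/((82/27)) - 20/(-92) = 32389/51865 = 0.62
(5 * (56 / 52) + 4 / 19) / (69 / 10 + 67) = 13820 / 182533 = 0.08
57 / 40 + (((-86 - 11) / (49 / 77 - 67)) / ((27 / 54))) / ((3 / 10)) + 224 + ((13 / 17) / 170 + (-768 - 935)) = -743201509 / 506328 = -1467.83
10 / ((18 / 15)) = 25 / 3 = 8.33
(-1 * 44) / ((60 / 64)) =-704 / 15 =-46.93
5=5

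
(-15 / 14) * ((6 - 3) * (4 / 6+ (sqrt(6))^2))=-150 / 7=-21.43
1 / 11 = 0.09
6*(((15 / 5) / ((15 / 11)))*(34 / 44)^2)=867 / 110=7.88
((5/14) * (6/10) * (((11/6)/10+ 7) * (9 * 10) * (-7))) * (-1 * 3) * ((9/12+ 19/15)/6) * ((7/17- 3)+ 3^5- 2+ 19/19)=63676371/272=234104.31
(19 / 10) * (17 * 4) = 646 / 5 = 129.20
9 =9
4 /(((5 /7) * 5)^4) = 9604 /390625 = 0.02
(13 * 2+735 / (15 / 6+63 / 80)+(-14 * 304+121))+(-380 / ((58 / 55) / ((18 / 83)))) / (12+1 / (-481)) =-14218342272299 / 3653279611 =-3891.94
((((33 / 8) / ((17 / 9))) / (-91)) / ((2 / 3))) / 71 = -891 / 1757392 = -0.00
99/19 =5.21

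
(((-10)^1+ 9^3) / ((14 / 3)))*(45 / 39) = 177.77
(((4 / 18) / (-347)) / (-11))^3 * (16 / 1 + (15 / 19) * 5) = 3032 / 770278203994563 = 0.00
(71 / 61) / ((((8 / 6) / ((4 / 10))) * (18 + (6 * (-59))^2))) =71 / 25484580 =0.00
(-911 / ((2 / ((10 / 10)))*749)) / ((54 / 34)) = -15487 / 40446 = -0.38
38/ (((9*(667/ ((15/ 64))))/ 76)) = 1805/ 16008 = 0.11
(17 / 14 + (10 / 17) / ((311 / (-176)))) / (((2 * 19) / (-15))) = -978585 / 2812684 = -0.35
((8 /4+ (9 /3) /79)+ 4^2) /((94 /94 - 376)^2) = 19 /148125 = 0.00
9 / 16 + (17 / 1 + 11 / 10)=18.66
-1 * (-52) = 52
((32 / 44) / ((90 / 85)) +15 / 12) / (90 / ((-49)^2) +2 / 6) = 1841567 / 352572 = 5.22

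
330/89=3.71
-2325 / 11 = -211.36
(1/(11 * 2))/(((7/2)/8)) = 8/77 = 0.10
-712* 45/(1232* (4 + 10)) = -4005/2156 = -1.86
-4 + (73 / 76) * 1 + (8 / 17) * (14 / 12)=-9653 / 3876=-2.49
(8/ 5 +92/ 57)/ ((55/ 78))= 23816/ 5225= 4.56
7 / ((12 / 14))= 49 / 6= 8.17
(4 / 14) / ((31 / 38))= 76 / 217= 0.35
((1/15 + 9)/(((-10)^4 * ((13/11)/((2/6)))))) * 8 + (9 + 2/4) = 6948371/731250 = 9.50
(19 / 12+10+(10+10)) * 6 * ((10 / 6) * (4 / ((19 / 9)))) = 11370 / 19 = 598.42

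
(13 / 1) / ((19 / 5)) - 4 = -11 / 19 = -0.58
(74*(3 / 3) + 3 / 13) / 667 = 965 / 8671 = 0.11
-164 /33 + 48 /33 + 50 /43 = -3338 /1419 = -2.35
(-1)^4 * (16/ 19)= 16/ 19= 0.84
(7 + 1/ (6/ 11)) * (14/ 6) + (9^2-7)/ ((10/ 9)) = 7849/ 90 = 87.21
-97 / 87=-1.11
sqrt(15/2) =2.74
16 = 16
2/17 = 0.12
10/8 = 5/4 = 1.25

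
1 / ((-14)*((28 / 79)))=-79 / 392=-0.20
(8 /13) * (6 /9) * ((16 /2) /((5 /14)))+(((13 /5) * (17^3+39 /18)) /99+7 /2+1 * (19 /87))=1445350 /10179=141.99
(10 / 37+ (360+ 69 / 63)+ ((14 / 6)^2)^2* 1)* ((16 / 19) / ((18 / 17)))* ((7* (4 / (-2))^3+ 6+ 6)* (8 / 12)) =-5166992512 / 566433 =-9121.98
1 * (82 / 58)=41 / 29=1.41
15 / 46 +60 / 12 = 245 / 46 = 5.33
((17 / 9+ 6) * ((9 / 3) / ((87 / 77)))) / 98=0.21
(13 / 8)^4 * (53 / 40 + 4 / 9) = 18193357 / 1474560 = 12.34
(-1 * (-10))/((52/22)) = 55/13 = 4.23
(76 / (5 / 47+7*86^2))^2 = 12759184 / 5920895357521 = 0.00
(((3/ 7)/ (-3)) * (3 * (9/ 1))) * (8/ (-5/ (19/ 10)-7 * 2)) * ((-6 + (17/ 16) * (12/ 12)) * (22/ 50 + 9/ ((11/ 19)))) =-80541/ 550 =-146.44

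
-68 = -68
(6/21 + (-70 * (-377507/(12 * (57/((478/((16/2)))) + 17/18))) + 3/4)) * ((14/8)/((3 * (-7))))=-265259305463/2744112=-96664.90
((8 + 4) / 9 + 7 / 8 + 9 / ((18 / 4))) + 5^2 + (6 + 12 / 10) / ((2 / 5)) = 1133 / 24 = 47.21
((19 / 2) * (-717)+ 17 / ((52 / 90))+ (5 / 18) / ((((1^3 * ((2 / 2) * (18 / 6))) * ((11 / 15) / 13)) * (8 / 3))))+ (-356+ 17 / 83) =-4066180717 / 569712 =-7137.26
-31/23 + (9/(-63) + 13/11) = -547/1771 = -0.31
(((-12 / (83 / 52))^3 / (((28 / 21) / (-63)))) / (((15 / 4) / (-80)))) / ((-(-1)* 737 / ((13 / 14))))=-227420504064 / 421407019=-539.67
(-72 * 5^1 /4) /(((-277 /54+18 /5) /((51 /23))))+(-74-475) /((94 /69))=-243337419 /892906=-272.52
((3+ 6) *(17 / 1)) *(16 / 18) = 136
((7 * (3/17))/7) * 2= 6/17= 0.35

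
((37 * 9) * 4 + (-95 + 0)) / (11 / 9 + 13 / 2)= 160.19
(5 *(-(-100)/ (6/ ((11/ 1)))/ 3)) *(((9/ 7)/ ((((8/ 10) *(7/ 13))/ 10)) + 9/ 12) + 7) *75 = 253309375/ 294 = 861596.51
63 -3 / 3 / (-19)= 1198 / 19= 63.05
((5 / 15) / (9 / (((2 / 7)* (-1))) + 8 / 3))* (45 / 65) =-18 / 2249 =-0.01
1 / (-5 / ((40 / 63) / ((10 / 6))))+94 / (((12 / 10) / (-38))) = -104186 / 35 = -2976.74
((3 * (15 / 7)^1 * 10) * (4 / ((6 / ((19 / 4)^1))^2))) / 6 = 9025 / 336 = 26.86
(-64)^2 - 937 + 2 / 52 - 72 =80263 / 26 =3087.04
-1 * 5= -5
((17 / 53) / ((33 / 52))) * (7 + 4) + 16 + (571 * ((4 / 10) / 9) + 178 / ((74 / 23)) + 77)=15818962 / 88245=179.26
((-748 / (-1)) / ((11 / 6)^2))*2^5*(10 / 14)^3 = 9792000 / 3773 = 2595.28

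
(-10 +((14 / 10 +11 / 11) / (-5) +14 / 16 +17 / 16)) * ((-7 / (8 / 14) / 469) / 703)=357 / 1124800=0.00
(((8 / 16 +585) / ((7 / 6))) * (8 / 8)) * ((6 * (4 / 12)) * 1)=7026 / 7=1003.71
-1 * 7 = -7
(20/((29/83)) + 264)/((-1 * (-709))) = 9316/20561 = 0.45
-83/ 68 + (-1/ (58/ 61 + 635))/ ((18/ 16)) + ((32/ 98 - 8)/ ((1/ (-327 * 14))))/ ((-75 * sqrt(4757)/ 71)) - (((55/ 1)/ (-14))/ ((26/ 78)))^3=26642337857395/ 16286542776 - 81968 * sqrt(4757)/ 11725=1153.68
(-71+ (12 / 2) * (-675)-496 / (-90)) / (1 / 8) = -1481576 / 45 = -32923.91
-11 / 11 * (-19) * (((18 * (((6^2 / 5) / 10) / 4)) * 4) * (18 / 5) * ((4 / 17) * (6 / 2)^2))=3989088 / 2125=1877.22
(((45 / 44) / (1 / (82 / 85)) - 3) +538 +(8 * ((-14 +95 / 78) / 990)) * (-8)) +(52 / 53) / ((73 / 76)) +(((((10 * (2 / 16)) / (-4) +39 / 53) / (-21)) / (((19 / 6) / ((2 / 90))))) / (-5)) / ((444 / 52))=14936088608165929 / 27770794451400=537.83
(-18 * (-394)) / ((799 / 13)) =92196 / 799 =115.39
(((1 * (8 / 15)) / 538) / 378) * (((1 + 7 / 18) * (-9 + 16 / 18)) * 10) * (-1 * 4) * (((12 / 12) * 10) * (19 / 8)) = 0.03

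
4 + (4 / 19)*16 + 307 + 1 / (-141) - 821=-1357285 / 2679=-506.64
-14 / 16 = -7 / 8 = -0.88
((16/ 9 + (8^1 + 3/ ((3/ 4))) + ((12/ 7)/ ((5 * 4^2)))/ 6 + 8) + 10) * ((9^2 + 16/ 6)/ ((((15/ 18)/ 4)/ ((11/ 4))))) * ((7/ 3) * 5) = 409492.09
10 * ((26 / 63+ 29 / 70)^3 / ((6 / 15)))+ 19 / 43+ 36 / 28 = 6824089523 / 430080840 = 15.87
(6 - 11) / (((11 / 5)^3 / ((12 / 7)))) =-7500 / 9317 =-0.80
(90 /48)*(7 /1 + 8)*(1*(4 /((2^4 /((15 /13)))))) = 3375 /416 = 8.11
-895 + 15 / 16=-14305 / 16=-894.06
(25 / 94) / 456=25 / 42864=0.00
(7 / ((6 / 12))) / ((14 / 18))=18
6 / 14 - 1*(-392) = 2747 / 7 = 392.43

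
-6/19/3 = -2/19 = -0.11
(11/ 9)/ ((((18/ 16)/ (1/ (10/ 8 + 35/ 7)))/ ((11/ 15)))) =3872/ 30375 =0.13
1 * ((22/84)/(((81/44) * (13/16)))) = 0.18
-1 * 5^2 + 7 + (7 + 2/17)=-185/17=-10.88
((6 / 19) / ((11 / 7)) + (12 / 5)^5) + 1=52790263 / 653125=80.83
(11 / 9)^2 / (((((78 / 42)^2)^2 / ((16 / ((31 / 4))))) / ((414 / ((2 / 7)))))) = 2993528384 / 7968519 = 375.67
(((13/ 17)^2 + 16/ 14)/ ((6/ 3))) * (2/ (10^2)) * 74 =1.28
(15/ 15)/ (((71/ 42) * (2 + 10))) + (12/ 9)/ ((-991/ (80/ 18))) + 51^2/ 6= 433.54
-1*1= -1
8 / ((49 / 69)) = 552 / 49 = 11.27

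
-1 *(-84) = 84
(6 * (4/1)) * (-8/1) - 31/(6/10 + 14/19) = -27329/127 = -215.19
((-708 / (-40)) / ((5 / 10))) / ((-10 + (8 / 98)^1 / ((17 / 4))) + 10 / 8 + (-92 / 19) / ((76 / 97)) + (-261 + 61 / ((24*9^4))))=-8381210514264 / 65323831951985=-0.13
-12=-12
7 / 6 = 1.17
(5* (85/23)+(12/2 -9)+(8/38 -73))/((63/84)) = -100180/1311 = -76.41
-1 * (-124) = 124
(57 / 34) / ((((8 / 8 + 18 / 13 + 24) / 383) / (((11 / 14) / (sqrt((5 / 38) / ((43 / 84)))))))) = 1040611 * sqrt(171570) / 11428760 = 37.71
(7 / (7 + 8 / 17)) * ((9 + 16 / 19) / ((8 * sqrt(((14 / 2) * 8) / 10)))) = 3179 * sqrt(35) / 38608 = 0.49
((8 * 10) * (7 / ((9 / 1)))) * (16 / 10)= 896 / 9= 99.56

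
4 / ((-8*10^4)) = -1 / 20000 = -0.00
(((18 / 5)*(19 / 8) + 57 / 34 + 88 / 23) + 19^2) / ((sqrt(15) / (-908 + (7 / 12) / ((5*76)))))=-1349293200767*sqrt(15) / 59432000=-87928.90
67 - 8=59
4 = 4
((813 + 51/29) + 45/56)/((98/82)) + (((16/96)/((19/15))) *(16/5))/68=17540155091/25703048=682.42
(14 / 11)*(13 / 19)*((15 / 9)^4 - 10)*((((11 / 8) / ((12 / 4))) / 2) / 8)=-0.06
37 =37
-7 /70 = -1 /10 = -0.10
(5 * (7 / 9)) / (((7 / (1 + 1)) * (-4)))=-5 / 18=-0.28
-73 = -73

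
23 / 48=0.48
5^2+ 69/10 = 319/10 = 31.90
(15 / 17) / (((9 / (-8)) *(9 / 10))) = -400 / 459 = -0.87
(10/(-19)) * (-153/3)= 510/19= 26.84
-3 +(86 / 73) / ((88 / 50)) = -3743 / 1606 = -2.33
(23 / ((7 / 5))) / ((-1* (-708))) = 115 / 4956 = 0.02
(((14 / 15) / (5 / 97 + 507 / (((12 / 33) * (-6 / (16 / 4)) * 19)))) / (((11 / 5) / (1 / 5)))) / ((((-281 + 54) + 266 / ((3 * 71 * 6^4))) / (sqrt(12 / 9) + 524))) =1582797888 * sqrt(3) / 310409207069225 + 1244079139968 / 310409207069225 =0.00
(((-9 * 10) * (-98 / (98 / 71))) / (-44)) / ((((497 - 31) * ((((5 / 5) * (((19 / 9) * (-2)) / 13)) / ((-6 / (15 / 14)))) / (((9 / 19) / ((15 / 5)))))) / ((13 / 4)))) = -20410299 / 7401944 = -2.76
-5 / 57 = -0.09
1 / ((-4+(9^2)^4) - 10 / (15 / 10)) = 3 / 129140131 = 0.00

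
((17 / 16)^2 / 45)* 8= 289 / 1440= 0.20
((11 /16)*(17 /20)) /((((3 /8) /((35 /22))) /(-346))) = -857.79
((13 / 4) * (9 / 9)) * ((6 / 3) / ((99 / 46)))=3.02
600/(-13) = -600/13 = -46.15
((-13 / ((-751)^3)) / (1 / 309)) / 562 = 0.00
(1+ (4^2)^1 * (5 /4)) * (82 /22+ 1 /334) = 287805 /3674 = 78.34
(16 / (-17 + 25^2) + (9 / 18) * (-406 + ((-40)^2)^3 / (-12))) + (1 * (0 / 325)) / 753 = -19456023139 / 114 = -170666869.64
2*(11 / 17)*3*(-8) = -528 / 17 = -31.06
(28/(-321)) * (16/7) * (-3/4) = 16/107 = 0.15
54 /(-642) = -9 /107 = -0.08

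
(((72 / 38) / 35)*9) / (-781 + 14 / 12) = -1944 / 3111535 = -0.00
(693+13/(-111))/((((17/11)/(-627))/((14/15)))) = -495085052/1887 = -262366.22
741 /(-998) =-741 /998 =-0.74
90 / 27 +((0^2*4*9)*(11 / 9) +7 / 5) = 71 / 15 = 4.73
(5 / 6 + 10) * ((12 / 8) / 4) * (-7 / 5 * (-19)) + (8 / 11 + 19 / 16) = 4839 / 44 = 109.98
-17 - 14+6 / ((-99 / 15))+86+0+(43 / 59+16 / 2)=40770 / 649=62.82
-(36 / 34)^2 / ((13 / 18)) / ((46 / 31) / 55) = -4971780 / 86411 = -57.54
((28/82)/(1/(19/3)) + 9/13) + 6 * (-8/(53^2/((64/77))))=982465417/345852507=2.84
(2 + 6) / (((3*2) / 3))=4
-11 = -11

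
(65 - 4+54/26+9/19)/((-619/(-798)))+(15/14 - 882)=-90013815/112658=-799.00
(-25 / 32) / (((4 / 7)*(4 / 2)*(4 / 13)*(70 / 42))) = -1365 / 1024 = -1.33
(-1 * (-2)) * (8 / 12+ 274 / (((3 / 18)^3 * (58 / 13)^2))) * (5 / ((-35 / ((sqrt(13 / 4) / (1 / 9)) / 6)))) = -3751627 * sqrt(13) / 5887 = -2297.72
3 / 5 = 0.60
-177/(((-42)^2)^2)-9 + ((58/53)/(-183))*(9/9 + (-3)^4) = -31824888715/3353371056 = -9.49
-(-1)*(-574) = -574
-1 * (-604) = 604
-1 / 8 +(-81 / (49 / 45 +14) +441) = 2365673 / 5432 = 435.51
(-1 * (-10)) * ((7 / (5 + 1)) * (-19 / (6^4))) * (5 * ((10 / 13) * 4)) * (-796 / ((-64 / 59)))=-195194125 / 101088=-1930.93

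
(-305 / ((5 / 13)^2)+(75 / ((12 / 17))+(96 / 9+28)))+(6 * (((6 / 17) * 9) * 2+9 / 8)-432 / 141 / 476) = -157053296 / 83895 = -1872.02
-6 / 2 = -3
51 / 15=17 / 5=3.40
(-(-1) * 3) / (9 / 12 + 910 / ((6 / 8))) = 36 / 14569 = 0.00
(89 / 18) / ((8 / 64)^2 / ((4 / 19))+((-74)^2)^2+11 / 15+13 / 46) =1310080 / 7945243465809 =0.00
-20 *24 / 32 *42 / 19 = -630 / 19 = -33.16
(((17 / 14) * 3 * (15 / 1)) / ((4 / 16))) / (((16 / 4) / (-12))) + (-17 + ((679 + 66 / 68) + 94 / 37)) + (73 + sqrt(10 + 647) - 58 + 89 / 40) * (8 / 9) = 8 * sqrt(73) / 3 + 9949529 / 396270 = 47.89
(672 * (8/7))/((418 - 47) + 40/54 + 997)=5184/9239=0.56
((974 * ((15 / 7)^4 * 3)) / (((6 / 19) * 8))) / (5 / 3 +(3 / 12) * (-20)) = -281059875 / 38416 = -7316.22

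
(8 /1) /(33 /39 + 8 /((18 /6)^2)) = 936 /203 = 4.61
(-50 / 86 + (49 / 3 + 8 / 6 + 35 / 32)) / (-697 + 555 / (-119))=-0.03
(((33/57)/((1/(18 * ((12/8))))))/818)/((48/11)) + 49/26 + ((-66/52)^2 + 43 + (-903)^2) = 34269980563761/42025568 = 815455.50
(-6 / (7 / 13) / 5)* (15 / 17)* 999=-233766 / 119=-1964.42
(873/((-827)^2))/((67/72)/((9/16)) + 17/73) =5162049/7631963711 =0.00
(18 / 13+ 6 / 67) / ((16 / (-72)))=-6.63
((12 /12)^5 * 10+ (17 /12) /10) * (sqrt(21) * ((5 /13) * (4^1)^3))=9736 * sqrt(21) /39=1144.00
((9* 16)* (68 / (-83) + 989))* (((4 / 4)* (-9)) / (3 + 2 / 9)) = -956669616 / 2407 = -397453.10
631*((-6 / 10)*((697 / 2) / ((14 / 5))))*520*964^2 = -22771035070011.43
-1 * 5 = -5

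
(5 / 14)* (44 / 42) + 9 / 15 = 716 / 735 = 0.97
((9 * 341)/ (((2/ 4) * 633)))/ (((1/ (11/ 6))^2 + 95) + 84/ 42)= 247566/ 2484103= 0.10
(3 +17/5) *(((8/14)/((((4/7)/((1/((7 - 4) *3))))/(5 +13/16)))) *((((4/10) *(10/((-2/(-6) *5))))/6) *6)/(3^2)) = 248/225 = 1.10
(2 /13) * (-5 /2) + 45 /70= 47 /182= 0.26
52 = 52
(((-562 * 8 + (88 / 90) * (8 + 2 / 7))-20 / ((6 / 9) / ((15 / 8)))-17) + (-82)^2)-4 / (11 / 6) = 29946883 / 13860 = 2160.67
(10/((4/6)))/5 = 3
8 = 8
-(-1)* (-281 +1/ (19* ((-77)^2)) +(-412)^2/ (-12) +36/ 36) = -4875084673/ 337953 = -14425.33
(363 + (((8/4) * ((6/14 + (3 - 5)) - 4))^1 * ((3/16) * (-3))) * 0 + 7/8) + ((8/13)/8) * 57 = 38299/104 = 368.26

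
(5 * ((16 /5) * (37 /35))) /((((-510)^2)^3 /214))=3959 /19245939782343750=0.00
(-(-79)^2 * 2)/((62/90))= -18119.03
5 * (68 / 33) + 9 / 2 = 977 / 66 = 14.80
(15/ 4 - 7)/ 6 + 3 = 59/ 24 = 2.46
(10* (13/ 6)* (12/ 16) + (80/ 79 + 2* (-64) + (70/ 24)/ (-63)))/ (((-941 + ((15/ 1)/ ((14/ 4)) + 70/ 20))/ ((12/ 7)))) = 0.20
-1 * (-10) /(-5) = -2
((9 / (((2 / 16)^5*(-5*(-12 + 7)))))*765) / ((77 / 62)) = 2797535232 / 385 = 7266325.28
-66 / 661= -0.10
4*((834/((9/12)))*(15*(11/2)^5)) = 335791335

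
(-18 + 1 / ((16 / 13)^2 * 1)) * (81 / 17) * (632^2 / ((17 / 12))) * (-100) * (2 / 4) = 1164709888.75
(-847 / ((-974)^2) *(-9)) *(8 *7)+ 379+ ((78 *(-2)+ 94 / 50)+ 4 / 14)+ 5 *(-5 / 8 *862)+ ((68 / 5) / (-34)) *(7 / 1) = -410220312361 / 166018300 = -2470.93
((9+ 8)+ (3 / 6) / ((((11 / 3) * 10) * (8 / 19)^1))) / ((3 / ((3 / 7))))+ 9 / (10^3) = 2.44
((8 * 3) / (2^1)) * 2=24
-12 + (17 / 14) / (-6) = -1025 / 84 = -12.20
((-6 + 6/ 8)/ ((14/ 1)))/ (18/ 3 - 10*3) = 1/ 64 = 0.02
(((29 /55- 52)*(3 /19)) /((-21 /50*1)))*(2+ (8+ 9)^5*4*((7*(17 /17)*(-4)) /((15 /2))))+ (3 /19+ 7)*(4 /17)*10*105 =-1800779663356 /4389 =-410293839.91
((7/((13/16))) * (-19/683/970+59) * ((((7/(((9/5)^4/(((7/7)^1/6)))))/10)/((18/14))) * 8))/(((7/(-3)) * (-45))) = 17025026480/50856718887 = 0.33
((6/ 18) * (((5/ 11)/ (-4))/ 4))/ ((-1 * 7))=5/ 3696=0.00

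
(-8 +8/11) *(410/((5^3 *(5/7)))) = -9184/275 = -33.40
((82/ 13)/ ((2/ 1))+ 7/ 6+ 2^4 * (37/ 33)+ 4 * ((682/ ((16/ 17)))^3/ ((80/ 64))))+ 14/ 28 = 83573232692057/ 68640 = 1217558751.34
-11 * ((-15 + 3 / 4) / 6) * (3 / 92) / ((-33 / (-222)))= 2109 / 368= 5.73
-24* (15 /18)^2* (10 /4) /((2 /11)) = -1375 /6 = -229.17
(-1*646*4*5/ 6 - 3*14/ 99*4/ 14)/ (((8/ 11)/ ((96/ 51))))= -94752/ 17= -5573.65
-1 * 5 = -5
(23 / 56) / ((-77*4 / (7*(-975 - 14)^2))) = -22496783 / 2464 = -9130.19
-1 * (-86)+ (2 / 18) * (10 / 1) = 784 / 9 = 87.11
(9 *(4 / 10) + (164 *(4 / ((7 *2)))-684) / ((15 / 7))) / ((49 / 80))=-70496 / 147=-479.56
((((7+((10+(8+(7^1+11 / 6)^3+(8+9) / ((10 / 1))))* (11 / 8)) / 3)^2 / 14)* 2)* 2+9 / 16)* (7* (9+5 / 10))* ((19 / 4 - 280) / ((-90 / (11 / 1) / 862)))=2447197433679311455153 / 40310784000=60708256968.64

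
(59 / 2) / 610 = 59 / 1220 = 0.05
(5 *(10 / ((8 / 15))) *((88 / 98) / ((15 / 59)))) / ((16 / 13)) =210925 / 784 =269.04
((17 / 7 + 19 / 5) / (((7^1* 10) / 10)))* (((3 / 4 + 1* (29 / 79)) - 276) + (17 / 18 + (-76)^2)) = 243659581 / 49770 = 4895.71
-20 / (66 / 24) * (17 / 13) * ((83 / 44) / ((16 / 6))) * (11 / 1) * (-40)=423300 / 143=2960.14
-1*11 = -11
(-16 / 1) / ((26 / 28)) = -224 / 13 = -17.23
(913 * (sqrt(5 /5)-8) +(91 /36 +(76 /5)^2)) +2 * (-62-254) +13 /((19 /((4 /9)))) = -116094091 /17100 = -6789.13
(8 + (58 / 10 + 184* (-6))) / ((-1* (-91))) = -5451 / 455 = -11.98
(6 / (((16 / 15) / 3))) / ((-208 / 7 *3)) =-315 / 1664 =-0.19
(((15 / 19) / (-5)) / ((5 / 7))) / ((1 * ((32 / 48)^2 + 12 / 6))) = -189 / 2090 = -0.09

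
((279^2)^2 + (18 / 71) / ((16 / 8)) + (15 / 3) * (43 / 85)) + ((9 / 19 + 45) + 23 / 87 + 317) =12089183311458011 / 1995171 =6059221646.39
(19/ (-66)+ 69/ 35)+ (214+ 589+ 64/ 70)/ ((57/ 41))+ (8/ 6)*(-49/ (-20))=25596839/ 43890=583.20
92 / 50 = 46 / 25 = 1.84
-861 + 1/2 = -1721/2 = -860.50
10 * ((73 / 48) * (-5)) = -1825 / 24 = -76.04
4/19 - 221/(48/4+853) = -739/16435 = -0.04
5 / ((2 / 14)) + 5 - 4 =36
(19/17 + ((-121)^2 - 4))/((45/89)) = 22147472/765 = 28950.94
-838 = -838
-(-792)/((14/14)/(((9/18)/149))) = 396/149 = 2.66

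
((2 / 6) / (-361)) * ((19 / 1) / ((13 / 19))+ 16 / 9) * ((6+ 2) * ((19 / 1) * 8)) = -221248 / 6669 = -33.18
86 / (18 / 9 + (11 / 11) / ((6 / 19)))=16.65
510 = 510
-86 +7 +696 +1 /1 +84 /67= 41490 /67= 619.25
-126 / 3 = -42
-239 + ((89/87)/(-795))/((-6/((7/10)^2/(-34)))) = -337220878361/1410966000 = -239.00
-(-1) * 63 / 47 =63 / 47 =1.34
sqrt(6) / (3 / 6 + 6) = 2 * sqrt(6) / 13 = 0.38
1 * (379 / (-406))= -379 / 406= -0.93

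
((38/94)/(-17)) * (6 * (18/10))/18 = -0.01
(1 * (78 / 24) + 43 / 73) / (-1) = -3.84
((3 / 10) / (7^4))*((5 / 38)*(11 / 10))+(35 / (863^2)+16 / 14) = 1553259507337 / 1359024680440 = 1.14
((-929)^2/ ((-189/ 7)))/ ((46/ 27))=-863041/ 46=-18761.76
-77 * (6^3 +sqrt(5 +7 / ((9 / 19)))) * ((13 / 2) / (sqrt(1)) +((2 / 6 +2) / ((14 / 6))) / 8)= -110187 - 4081 * sqrt(178) / 24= -112455.64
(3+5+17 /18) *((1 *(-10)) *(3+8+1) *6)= -6440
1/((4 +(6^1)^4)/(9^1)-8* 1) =9/1228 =0.01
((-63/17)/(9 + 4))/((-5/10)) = 126/221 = 0.57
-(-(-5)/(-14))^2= -25/196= -0.13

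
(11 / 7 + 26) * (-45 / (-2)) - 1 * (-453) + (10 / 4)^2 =30229 / 28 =1079.61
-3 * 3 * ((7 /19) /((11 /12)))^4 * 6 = -2688505344 /1908029761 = -1.41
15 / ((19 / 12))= 180 / 19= 9.47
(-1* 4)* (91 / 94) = -182 / 47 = -3.87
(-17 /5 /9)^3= -4913 /91125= -0.05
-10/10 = -1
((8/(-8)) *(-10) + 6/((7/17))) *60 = 10320/7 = 1474.29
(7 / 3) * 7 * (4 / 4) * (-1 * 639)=-10437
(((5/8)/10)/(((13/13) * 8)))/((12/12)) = 1/128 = 0.01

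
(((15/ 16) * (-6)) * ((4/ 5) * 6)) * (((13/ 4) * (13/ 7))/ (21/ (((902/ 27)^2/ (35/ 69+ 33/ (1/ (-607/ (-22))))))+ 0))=-13068094/ 1374597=-9.51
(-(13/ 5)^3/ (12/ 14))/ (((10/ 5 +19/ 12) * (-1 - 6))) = 4394/ 5375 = 0.82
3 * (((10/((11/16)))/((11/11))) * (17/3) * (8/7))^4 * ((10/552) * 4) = 1120999886028800000/65490115383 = 17117085.22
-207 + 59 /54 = -11119 /54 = -205.91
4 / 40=1 / 10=0.10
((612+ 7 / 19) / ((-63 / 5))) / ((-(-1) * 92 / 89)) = -5177575 / 110124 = -47.02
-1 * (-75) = 75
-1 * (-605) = 605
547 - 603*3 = -1262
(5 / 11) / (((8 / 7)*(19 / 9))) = 315 / 1672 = 0.19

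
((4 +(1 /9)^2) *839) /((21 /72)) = 2181400 /189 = 11541.80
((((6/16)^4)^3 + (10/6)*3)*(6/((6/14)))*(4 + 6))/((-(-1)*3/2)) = 12025927029235/25769803776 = 466.67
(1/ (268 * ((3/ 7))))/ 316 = 7/ 254064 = 0.00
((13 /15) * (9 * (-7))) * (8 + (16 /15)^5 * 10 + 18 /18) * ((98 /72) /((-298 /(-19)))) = -293475831467 /2715525000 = -108.07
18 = 18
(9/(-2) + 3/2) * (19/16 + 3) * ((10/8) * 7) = -7035/64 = -109.92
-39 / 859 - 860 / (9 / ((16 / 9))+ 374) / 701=-0.05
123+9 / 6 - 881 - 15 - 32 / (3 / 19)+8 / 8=-5839 / 6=-973.17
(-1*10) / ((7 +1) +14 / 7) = -1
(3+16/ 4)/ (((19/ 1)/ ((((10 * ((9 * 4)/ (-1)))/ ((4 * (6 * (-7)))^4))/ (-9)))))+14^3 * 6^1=16464.00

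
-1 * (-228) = 228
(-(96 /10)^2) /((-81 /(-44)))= -50.06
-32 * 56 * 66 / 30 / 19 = -19712 / 95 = -207.49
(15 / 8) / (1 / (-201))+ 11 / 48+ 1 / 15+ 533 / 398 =-17921461 / 47760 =-375.24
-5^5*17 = -53125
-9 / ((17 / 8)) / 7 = -72 / 119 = -0.61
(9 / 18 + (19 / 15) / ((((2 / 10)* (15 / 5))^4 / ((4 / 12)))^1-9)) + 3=27068 / 8073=3.35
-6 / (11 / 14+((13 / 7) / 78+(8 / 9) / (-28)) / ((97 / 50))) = -73332 / 9553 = -7.68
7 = 7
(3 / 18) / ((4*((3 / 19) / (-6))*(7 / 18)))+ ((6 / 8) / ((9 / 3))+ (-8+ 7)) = -135 / 28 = -4.82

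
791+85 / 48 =38053 / 48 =792.77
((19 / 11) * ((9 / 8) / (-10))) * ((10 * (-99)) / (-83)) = -1539 / 664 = -2.32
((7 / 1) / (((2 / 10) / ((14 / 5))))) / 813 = 98 / 813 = 0.12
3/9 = 1/3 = 0.33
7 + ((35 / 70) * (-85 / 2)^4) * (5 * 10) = 81563483.56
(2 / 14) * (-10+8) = -2 / 7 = -0.29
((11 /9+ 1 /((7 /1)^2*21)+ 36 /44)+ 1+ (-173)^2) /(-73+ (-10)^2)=1016402329 /916839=1108.59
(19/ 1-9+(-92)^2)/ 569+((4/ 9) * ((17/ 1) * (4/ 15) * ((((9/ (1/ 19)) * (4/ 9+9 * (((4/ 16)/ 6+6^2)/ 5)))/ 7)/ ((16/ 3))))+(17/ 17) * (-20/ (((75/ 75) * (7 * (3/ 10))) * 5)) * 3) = 877511141/ 1433880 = 611.98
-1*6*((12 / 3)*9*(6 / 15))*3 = -259.20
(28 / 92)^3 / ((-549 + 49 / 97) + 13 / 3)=-99813 / 1926656617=-0.00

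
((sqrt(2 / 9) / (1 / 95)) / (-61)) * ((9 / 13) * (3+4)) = -1995 * sqrt(2) / 793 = -3.56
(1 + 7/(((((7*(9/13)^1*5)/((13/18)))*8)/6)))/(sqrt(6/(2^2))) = 0.94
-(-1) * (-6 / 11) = -6 / 11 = -0.55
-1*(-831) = 831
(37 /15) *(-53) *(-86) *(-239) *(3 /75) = -40306394 /375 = -107483.72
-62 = -62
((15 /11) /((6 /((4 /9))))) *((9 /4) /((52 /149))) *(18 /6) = 2235 /1144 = 1.95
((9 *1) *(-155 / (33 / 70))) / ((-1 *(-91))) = -4650 / 143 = -32.52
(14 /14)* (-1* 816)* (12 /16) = -612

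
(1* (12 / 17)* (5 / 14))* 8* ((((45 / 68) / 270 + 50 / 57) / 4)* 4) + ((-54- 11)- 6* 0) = -2430215 / 38437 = -63.23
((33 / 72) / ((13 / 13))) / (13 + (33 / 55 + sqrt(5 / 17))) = 0.03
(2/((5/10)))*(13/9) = 52/9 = 5.78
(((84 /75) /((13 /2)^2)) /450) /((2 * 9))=28 /8555625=0.00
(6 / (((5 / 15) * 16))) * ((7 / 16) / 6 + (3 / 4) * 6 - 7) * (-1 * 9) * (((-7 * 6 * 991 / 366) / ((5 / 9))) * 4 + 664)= -74252673 / 19520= -3803.93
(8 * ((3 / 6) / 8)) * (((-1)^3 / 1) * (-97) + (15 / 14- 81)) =239 / 28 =8.54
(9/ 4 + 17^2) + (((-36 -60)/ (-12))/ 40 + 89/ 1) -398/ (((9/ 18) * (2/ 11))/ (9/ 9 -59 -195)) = 1108014.45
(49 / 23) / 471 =49 / 10833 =0.00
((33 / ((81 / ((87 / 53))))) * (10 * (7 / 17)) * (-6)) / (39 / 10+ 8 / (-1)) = 446600 / 110823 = 4.03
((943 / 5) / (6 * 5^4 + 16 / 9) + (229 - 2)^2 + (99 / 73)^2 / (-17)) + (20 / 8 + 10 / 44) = 51531.67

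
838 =838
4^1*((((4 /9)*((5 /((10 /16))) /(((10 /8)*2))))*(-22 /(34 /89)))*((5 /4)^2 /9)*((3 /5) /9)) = -15664 /4131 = -3.79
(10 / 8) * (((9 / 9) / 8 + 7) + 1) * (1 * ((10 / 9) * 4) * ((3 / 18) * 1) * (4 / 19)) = 1625 / 1026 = 1.58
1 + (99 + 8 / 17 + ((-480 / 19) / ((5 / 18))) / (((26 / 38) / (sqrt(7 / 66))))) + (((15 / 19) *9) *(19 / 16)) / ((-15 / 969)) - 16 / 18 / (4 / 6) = -489.21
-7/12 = -0.58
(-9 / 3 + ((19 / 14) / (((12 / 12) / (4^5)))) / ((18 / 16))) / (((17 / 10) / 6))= 1552700 / 357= 4349.30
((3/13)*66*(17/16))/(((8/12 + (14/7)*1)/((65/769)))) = 25245/49216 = 0.51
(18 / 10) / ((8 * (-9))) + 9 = 359 / 40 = 8.98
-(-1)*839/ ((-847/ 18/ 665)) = -1434690/ 121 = -11856.94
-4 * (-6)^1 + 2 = 26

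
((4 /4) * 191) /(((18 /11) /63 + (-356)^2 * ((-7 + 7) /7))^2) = 1132439 /4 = 283109.75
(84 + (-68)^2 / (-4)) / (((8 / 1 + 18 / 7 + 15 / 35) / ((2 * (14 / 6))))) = -15008 / 33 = -454.79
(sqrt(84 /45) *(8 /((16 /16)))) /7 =16 *sqrt(105) /105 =1.56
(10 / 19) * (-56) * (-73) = 40880 / 19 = 2151.58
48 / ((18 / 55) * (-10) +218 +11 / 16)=8448 / 37913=0.22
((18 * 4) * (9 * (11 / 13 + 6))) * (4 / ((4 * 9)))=492.92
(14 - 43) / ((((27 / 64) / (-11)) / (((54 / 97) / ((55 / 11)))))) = 40832 / 485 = 84.19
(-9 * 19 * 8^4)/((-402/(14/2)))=817152/67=12196.30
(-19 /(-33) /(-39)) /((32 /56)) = -133 /5148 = -0.03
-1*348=-348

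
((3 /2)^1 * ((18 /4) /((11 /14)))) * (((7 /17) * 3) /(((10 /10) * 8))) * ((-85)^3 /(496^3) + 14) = 6777944565651 /365095616512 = 18.56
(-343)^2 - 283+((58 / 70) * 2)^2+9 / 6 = 287557103 / 2450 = 117370.25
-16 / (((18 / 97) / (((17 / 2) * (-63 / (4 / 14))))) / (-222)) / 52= -689916.23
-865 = -865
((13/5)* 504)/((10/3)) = 9828/25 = 393.12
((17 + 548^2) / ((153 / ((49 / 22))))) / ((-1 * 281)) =-1635081 / 105094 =-15.56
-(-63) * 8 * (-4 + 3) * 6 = -3024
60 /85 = 12 /17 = 0.71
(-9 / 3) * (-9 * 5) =135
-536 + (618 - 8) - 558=-484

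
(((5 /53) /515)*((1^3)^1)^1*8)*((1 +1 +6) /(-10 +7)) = -64 /16377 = -0.00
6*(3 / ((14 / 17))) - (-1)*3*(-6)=27 / 7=3.86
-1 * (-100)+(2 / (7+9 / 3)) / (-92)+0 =45999 / 460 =100.00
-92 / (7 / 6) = -78.86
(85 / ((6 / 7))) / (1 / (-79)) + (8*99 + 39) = -42019 / 6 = -7003.17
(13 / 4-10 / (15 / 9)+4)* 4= 5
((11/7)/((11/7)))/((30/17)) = 17/30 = 0.57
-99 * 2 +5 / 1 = -193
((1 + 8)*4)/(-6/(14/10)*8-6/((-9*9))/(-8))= -27216/25927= -1.05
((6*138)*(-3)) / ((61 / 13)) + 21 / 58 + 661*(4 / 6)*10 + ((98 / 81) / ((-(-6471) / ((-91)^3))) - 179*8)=2304.76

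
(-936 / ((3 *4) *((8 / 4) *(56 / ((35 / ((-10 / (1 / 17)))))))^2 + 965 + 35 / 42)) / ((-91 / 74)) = 31968 / 149192309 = 0.00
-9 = -9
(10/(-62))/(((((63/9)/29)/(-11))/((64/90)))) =10208/1953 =5.23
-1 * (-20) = 20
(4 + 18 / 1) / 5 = 22 / 5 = 4.40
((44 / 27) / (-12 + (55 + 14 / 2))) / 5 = 22 / 3375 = 0.01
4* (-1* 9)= -36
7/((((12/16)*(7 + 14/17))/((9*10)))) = 2040/19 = 107.37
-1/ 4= -0.25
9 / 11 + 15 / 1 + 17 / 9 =1753 / 99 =17.71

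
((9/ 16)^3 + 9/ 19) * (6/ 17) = 152145/ 661504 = 0.23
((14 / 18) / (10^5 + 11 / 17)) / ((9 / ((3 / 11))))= 119 / 504903267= 0.00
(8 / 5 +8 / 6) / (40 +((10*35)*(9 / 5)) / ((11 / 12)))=121 / 30000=0.00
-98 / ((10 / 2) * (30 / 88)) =-4312 / 75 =-57.49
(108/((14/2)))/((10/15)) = 23.14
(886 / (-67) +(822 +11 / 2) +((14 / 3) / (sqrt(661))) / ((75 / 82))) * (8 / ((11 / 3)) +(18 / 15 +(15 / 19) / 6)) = 4214882 * sqrt(661) / 155417625 +801216759 / 280060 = 2861.57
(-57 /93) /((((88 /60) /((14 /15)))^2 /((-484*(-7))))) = -26068 /31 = -840.90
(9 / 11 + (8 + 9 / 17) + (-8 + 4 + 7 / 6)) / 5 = 7309 / 5610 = 1.30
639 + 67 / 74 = 47353 / 74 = 639.91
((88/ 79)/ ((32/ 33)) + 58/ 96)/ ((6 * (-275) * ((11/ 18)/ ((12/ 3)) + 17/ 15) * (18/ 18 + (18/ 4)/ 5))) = -6647/ 15289186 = -0.00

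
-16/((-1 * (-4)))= -4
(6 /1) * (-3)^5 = -1458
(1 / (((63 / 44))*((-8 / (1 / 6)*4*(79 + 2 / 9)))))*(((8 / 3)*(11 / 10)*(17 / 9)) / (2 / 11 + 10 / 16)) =-45254 / 143516205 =-0.00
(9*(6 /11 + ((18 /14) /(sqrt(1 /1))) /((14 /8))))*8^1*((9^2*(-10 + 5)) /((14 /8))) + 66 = -80232582 /3773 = -21264.93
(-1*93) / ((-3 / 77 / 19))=45353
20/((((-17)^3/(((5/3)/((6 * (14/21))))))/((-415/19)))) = 10375/280041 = 0.04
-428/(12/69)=-2461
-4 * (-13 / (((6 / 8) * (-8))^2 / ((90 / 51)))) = 130 / 51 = 2.55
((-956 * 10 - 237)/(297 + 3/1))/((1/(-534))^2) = -232806111/25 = -9312244.44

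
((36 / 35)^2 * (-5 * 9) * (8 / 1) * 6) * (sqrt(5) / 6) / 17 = -93312 * sqrt(5) / 4165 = -50.10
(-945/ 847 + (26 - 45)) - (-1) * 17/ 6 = -12547/ 726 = -17.28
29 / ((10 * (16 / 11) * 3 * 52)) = 319 / 24960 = 0.01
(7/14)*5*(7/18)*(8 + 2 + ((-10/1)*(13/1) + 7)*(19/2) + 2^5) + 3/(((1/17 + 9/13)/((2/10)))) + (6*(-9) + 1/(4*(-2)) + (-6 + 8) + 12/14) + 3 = -19916867/17430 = -1142.68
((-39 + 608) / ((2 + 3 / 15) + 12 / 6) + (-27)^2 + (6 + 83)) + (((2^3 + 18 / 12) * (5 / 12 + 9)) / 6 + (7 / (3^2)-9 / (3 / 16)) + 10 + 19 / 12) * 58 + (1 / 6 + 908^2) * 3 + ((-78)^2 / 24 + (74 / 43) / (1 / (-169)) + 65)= 17866189813 / 7224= 2473171.35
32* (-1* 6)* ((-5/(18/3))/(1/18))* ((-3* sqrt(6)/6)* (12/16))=-1080* sqrt(6)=-2645.45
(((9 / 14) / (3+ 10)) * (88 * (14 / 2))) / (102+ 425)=396 / 6851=0.06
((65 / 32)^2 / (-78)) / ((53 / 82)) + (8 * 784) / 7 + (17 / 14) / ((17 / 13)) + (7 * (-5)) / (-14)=899.35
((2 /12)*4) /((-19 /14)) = -28 /57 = -0.49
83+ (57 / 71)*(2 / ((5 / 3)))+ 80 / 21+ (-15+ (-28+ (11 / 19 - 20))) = 3590963 / 141645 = 25.35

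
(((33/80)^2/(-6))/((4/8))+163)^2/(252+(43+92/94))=51112923402743/569794560000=89.70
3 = 3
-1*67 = -67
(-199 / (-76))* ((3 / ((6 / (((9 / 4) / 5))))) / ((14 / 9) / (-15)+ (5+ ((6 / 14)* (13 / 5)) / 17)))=0.12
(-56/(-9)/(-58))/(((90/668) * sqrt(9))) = -9352/35235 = -0.27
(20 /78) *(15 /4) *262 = 3275 /13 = 251.92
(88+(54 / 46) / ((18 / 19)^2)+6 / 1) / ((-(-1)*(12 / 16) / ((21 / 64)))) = 184135 / 4416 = 41.70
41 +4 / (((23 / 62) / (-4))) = -2.13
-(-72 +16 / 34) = 1216 / 17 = 71.53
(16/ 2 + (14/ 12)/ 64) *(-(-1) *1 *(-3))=-3079/ 128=-24.05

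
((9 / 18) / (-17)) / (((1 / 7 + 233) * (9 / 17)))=-7 / 29376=-0.00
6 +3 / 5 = 33 / 5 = 6.60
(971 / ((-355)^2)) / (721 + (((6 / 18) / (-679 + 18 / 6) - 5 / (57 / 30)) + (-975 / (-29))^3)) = 912503996508 / 4585903143733367425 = 0.00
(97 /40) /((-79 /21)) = -0.64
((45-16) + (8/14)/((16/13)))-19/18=7159/252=28.41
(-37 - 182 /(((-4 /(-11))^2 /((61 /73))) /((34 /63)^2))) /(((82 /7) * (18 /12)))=-30793351 /1454598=-21.17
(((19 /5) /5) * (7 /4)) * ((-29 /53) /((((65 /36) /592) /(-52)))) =82200384 /6625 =12407.61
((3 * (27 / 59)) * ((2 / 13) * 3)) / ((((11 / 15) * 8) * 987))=1215 / 11103092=0.00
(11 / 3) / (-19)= -11 / 57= -0.19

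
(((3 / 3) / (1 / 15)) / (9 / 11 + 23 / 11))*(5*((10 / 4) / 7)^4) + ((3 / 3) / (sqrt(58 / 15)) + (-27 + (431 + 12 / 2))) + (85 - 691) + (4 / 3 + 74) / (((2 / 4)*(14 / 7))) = -443464069 / 3687936 + sqrt(870) / 58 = -119.74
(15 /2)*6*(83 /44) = 3735 /44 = 84.89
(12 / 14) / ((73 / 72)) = 432 / 511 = 0.85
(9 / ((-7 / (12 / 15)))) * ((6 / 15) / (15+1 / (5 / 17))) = -0.02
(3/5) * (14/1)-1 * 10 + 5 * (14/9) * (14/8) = 1081/90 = 12.01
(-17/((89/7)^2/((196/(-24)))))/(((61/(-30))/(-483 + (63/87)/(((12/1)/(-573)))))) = 12253059315/56048996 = 218.61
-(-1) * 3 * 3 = 9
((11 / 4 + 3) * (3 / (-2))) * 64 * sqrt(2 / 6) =-184 * sqrt(3) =-318.70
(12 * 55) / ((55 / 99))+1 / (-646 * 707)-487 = 320162121 / 456722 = 701.00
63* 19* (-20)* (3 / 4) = -17955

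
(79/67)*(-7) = -553/67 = -8.25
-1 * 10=-10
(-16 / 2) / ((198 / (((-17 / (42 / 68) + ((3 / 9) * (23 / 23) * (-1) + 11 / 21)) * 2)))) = 656 / 297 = 2.21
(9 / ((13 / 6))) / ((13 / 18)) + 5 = 1817 / 169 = 10.75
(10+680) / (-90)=-23 / 3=-7.67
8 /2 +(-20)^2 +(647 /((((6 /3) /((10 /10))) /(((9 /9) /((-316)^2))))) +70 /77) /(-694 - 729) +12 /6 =1269191321779 /3126091936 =406.00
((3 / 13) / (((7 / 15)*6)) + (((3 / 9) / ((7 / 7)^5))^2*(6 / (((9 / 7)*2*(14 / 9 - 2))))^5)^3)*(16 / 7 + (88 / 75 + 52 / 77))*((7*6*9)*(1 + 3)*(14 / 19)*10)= -456822380870703734448879 / 113959239680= -4008647145711.67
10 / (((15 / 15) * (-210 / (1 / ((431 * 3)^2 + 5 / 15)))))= -1 / 35108836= -0.00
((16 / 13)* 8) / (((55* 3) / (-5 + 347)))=14592 / 715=20.41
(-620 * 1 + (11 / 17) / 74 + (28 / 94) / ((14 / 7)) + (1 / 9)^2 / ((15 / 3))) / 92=-14842703659 / 2203034760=-6.74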